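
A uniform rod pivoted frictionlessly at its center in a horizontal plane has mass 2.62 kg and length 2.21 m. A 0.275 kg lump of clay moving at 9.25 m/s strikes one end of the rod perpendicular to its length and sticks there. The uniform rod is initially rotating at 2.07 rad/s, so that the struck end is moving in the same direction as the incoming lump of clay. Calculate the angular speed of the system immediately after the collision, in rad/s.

The axle reaction passes through the pivot and exerts no torque about it; angular momentum about the pivot is conserved through the impact.
I_p = (1/12)(2.62)(2.21)² = 1.066 kg·m². Taking the sense of the lump of clay's angular momentum as positive, L_{lump} = m v R = (0.275)(9.25)(2.21/2) = 2.811 kg·m²/s.
L_i = +I_p ω_p + m v R = +(1.066)(2.07) + 2.811 = 5.018 kg·m²/s.
After sticking, I_f = I_p + m R² = 1.066 + (0.275)(2.21/2)² = 1.402 kg·m².
ω_f = L_i / I_f = 5.018 / 1.402 = 3.579 rad/s.

|ω_f| ≈ 3.58 rad/s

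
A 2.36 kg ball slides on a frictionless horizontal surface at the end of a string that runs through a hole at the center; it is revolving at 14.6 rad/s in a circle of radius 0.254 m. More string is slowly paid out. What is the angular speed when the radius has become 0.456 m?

ω₂ ≈ 4.53 rad/s

The constraining force is radial, so m r² ω about the center is conserved.
ω₂ = ω₁ (r₁/r₂)² = (14.6)(0.254/0.456)² = 4.530 rad/s.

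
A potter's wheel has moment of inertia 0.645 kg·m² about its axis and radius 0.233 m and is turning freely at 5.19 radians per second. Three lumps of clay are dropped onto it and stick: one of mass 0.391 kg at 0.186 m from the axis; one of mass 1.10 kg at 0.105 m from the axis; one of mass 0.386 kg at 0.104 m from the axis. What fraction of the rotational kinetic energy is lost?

The added mass arrives with no angular momentum about the axis, and any external torque about the axis is negligible, so the system's angular momentum is conserved.
Added inertia Σmr² = (0.391)(0.186)² + (1.10)(0.105)² + (0.386)(0.104)² = 0.02983 kg·m²; I_f = 0.6450 + 0.02983 = 0.6748 kg·m².
ω_f = I_p ω_i / I_f = (0.6450)(5.19) / 0.6748 = 4.961 rad/s.
KE_i = ½(0.6450)(5.190 rad/s)² = 8.687 J; KE_f = ½(0.6748)(4.961)² = 8.303 J.
Fraction lost = 0.04420.

fraction ≈ 0.0442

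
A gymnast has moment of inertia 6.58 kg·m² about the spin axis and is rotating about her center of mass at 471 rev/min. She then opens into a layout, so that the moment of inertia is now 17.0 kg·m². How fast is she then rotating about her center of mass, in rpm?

ω₂ ≈ 182 rpm

Angular momentum about the spin axis is conserved since the torque about it is zero.
ω₂ = I₁ω₁ / I₂ = (6.580)(471 rpm) / (17.00) = 182.3 rpm.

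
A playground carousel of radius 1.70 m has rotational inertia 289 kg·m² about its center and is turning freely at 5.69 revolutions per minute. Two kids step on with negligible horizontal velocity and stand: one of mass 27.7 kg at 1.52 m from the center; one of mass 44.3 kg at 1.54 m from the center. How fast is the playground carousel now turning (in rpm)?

The added mass arrives with no angular momentum about the center, and any external torque about the center is negligible, so the system's angular momentum is conserved.
Added inertia Σmr² = (27.7)(1.52)² + (44.3)(1.54)² = 169.1 kg·m²; I_f = 289.0 + 169.1 = 458.1 kg·m².
ω_f = I_p ω_i / I_f = (289.0)(5.69) / 458.1 = 3.590 rpm.

ω_f ≈ 3.59 rpm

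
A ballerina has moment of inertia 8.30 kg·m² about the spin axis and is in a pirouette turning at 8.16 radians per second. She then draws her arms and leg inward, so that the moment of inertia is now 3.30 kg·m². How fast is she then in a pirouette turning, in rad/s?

ω₂ ≈ 20.5 rad/s

Angular momentum about the spin axis is conserved since the torque about it is zero.
ω₂ = I₁ω₁ / I₂ = (8.300)(8.16 rad/s) / (3.300) = 20.52 rad/s.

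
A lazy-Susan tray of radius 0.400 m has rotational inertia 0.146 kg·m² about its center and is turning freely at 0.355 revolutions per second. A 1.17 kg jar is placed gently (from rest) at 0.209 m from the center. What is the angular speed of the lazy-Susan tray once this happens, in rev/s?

ω_f ≈ 0.263 rev/s

The added mass arrives with no angular momentum about the center, and any external torque about the center is negligible, so the system's angular momentum is conserved.
Added inertia Σmr² = (1.17)(0.209)² = 0.05111 kg·m²; I_f = 0.1460 + 0.05111 = 0.1971 kg·m².
ω_f = I_p ω_i / I_f = (0.1460)(0.355) / 0.1971 = 0.2630 rev/s.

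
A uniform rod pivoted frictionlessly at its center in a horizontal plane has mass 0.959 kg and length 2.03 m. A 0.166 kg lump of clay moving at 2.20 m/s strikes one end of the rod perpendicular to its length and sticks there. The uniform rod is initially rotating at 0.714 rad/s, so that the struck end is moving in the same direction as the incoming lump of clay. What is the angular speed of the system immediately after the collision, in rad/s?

The axle reaction passes through the pivot and exerts no torque about it; angular momentum about the pivot is conserved through the impact.
I_p = (1/12)(0.959)(2.03)² = 0.3293 kg·m². Taking the sense of the lump of clay's angular momentum as positive, L_{lump} = m v R = (0.166)(2.20)(2.03/2) = 0.3707 kg·m²/s.
L_i = +I_p ω_p + m v R = +(0.3293)(0.714) + 0.3707 = 0.6058 kg·m²/s.
After sticking, I_f = I_p + m R² = 0.3293 + (0.166)(2.03/2)² = 0.5003 kg·m².
ω_f = L_i / I_f = 0.6058 / 0.5003 = 1.211 rad/s.

|ω_f| ≈ 1.21 rad/s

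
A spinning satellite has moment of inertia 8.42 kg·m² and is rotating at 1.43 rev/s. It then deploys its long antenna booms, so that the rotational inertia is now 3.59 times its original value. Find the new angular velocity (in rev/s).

Angular momentum about the spin axis is conserved since the torque about it is zero.
I₂ = 3.59 × 8.42 = 30.23 kg·m².
ω₂ = I₁ω₁ / I₂ = (8.420)(1.43 rev/s) / (30.23) = 0.3983 rev/s.

ω₂ ≈ 0.398 rev/s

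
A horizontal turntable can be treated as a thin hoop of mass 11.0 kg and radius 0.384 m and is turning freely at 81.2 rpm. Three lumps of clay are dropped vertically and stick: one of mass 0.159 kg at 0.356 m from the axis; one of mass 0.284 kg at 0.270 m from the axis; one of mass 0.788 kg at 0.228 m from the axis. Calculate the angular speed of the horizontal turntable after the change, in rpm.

No external torque acts about the axis; L_before = L_after.
I_p = (11.0)(0.384)² = 1.622 kg·m².
Added inertia Σmr² = (0.159)(0.356)² + (0.284)(0.270)² + (0.788)(0.228)² = 0.08182 kg·m²; I_f = 1.622 + 0.08182 = 1.704 kg·m².
ω_f = I_p ω_i / I_f = (1.622)(81.2) / 1.704 = 77.30 rpm.

ω_f ≈ 77.3 rpm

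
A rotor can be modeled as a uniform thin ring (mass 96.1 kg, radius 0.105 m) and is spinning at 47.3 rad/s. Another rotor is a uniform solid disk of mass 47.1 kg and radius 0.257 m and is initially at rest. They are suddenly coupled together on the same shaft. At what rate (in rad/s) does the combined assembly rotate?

No external torque acts about the common axis, so total angular momentum is conserved.
Moments of inertia: I_A = (96.1)(0.105)² = 1.060 kg·m²; I_B = ½(47.1)(0.257)² = 1.555 kg·m².
Taking A's sense as positive: L = (1.060)(47.3) = 50.11 kg·m²·rad/s.
Combined I = 1.060 + 1.555 = 2.615 kg·m².
ω_f = L / I = 50.11 / 2.615 = 19.16 rad/s.

|ω_f| ≈ 19.2 rad/s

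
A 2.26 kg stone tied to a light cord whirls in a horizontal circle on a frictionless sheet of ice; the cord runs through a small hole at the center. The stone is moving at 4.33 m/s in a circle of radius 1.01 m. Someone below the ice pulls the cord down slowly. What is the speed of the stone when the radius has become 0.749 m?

The only horizontal force on the mass is along the cord (radial), so it exerts no torque about the hole and angular momentum m v r is conserved.
v₂ = v₁ r₁ / r₂ = (4.33)(1.01) / (0.749) = 5.839 m/s.

v₂ ≈ 5.84 m/s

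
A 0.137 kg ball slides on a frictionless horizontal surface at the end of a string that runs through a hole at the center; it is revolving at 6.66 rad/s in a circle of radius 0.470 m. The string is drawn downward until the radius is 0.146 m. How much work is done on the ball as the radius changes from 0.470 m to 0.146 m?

The constraining force is radial, so m r² ω about the center is conserved.
ω₂ = ω₁ (r₁/r₂)² = (6.66)(0.470/0.146)² = 69.02 rad/s.
W = ΔKE = ½m(v₂² − v₁²) = 6.284 J.

W ≈ 6.28 J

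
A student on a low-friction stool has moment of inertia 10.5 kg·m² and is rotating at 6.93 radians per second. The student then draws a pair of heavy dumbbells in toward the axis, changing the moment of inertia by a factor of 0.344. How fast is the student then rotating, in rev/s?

ω₂ ≈ 3.21 rev/s

With no external torque about the axis, L is conserved: I₁ω₁ = I₂ω₂.
I₂ = 0.344 × 10.5 = 3.612 kg·m².
ω₂ = I₁ω₁ / I₂ = (10.50)(6.93 rad/s) / (3.612) = 20.15 rad/s = 3.206 rev/s.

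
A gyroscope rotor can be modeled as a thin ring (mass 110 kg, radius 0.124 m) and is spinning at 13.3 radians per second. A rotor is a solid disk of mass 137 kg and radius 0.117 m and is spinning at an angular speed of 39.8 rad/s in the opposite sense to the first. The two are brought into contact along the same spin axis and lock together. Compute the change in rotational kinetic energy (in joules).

ΔKE ≈ -850 J

No external torque acts about the common axis, so total angular momentum is conserved.
Moments of inertia: I_A = (110)(0.124)² = 1.691 kg·m²; I_B = ½(137)(0.117)² = 0.9377 kg·m².
Taking A's sense as positive: L = (1.691)(13.3) − (0.9377)(39.8) = -14.83 kg·m²·rad/s.
Combined I = 1.691 + 0.9377 = 2.629 kg·m².
ω_f = L / I = -14.83 / 2.629 = -5.639 rad/s.
KE_i = ½ΣIω² = 892.3 J; KE_f = ½(2.629)(5.639)² = 41.80 J.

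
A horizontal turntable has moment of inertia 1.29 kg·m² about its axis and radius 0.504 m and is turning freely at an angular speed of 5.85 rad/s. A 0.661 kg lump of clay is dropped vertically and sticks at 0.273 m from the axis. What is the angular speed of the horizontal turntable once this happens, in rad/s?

ω_f ≈ 5.63 rad/s

The added mass arrives with no angular momentum about the axis, and any external torque about the axis is negligible, so the system's angular momentum is conserved.
Added inertia Σmr² = (0.661)(0.273)² = 0.04926 kg·m²; I_f = 1.290 + 0.04926 = 1.339 kg·m².
ω_f = I_p ω_i / I_f = (1.290)(5.85) / 1.339 = 5.635 rad/s.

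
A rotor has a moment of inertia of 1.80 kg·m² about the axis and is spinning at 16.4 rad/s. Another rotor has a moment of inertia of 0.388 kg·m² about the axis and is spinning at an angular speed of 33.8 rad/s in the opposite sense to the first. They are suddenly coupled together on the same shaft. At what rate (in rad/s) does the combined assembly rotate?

|ω_f| ≈ 7.50 rad/s

No external torque acts about the common axis, so total angular momentum is conserved.
Taking A's sense as positive: L = (1.800)(16.4) − (0.3880)(33.8) = 16.41 kg·m²·rad/s.
Combined I = 1.800 + 0.3880 = 2.188 kg·m².
ω_f = L / I = 16.41 / 2.188 = 7.498 rad/s.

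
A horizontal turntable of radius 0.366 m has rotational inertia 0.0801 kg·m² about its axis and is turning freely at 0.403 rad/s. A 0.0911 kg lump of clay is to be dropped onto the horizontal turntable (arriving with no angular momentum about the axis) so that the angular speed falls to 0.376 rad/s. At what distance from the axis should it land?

r ≈ 0.251 m

No external torque acts about the axis; L_before = L_after.
I_p ω_i = (I_p + m r²) ω_f ⇒ m r² = I_p(ω_i/ω_f − 1) = 0.08010(0.403/0.376 − 1) = 0.005752 kg·m².
r = √(0.005752/0.0911) = 0.2513 m.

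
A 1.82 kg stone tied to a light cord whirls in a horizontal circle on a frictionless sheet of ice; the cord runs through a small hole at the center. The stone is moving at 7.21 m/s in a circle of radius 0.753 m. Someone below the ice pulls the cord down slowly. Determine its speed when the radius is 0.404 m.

v₂ ≈ 13.4 m/s

Central (radial) force ⇒ zero torque about the center ⇒ m v r is constant.
v₂ = v₁ r₁ / r₂ = (7.21)(0.753) / (0.404) = 13.44 m/s.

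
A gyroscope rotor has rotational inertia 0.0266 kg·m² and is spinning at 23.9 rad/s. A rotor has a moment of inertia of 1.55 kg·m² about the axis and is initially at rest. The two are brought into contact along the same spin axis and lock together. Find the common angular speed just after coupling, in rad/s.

|ω_f| ≈ 0.403 rad/s

No external torque acts about the common axis, so total angular momentum is conserved.
Taking A's sense as positive: L = (0.02660)(23.9) = 0.6357 kg·m²·rad/s.
Combined I = 0.02660 + 1.550 = 1.577 kg·m².
ω_f = L / I = 0.6357 / 1.577 = 0.4032 rad/s.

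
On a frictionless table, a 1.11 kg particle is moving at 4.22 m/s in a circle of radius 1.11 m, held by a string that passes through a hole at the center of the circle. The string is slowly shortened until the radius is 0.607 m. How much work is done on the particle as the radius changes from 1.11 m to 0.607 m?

W ≈ 23.2 J

The only horizontal force on the mass is along the cord (radial), so it exerts no torque about the hole and angular momentum m v r is conserved.
v₂ = v₁ r₁ / r₂ = (4.22)(1.11) / (0.607) = 7.717 m/s.
W = ΔKE = ½m(v₂² − v₁²) = 23.17 J.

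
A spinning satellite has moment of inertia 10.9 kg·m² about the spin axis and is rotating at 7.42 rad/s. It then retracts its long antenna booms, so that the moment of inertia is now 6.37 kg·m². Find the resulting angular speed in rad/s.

ω₂ ≈ 12.7 rad/s

No external torque acts about the spin axis, so angular momentum is conserved.
ω₂ = I₁ω₁ / I₂ = (10.90)(7.42 rad/s) / (6.370) = 12.70 rad/s.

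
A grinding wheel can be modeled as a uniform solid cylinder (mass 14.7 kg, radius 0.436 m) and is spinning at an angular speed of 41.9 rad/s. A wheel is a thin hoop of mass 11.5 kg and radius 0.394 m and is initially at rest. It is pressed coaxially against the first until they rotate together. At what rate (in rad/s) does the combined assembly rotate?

|ω_f| ≈ 18.4 rad/s

The coupling torques are internal; angular momentum about the shared axis is conserved.
Moments of inertia: I_A = ½(14.7)(0.436)² = 1.397 kg·m²; I_B = (11.5)(0.394)² = 1.785 kg·m².
Taking A's sense as positive: L = (1.397)(41.9) = 58.54 kg·m²·rad/s.
Combined I = 1.397 + 1.785 = 3.182 kg·m².
ω_f = L / I = 58.54 / 3.182 = 18.40 rad/s.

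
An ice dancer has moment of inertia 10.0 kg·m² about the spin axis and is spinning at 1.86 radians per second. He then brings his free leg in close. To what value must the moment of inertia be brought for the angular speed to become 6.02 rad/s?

I₂ ≈ 3.09 kg·m²

Angular momentum about the spin axis is conserved since the torque about it is zero.
I₂ = I₁ω₁ / ω₂ = (10.0)(1.86) / (6.02) = 3.090 kg·m².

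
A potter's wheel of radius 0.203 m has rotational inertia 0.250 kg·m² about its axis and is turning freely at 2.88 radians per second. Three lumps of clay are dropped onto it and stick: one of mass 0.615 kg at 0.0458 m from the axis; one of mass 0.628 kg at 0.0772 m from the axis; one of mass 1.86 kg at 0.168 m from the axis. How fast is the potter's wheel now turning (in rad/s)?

ω_f ≈ 2.34 rad/s

The added mass arrives with no angular momentum about the axis, and any external torque about the axis is negligible, so the system's angular momentum is conserved.
Added inertia Σmr² = (0.615)(0.0458)² + (0.628)(0.0772)² + (1.86)(0.168)² = 0.05753 kg·m²; I_f = 0.2500 + 0.05753 = 0.3075 kg·m².
ω_f = I_p ω_i / I_f = (0.2500)(2.88) / 0.3075 = 2.341 rad/s.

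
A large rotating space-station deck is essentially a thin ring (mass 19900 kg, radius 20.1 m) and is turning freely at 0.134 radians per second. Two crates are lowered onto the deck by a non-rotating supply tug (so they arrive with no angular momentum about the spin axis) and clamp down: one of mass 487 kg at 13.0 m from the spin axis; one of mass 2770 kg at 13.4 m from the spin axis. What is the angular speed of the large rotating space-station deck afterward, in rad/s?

The added mass arrives with no angular momentum about the spin axis, and any external torque about the spin axis is negligible, so the system's angular momentum is conserved.
I_p = (19900)(20.1)² = 8.040e+06 kg·m².
Added inertia Σmr² = (487)(13.0)² + (2770)(13.4)² = 5.797e+05 kg·m²; I_f = 8.040e+06 + 5.797e+05 = 8.619e+06 kg·m².
ω_f = I_p ω_i / I_f = (8.040e+06)(0.134) / 8.619e+06 = 0.1250 rad/s.

ω_f ≈ 0.125 rad/s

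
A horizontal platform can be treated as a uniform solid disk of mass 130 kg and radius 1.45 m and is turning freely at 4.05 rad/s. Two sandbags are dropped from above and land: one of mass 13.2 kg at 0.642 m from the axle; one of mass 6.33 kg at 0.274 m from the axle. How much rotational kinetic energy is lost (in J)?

No external torque acts about the axle; L_before = L_after.
I_p = ½(130)(1.45)² = 136.7 kg·m².
Added inertia Σmr² = (13.2)(0.642)² + (6.33)(0.274)² = 5.916 kg·m²; I_f = 136.7 + 5.916 = 142.6 kg·m².
ω_f = I_p ω_i / I_f = (136.7)(4.05) / 142.6 = 3.882 rad/s.
KE_i = ½(136.7)(4.050 rad/s)² = 1121 J; KE_f = ½(142.6)(3.882)² = 1074 J.

energy lost ≈ 46.5 J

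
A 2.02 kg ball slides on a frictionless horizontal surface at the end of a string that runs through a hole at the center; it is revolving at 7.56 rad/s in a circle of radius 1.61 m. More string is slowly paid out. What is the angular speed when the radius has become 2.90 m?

No torque about the axis ⇒ m r₁² ω₁ = m r₂² ω₂.
ω₂ = ω₁ (r₁/r₂)² = (7.56)(1.61/2.90)² = 2.330 rad/s.

ω₂ ≈ 2.33 rad/s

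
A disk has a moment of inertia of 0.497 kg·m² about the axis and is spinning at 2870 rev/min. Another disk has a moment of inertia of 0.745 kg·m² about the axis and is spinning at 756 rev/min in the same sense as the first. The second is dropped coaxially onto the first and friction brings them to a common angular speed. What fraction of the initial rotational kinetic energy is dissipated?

fraction ≈ 0.295

No external torque acts about the common axis, so total angular momentum is conserved.
Taking A's sense as positive: L = (0.4970)(2870) + (0.7450)(756) = 1990 kg·m²·rpm.
Combined I = 0.4970 + 0.7450 = 1.242 kg·m².
ω_f = L / I = 1990 / 1.242 = 1602 rpm.
KE_i = ½ΣIω² = 24780 J; KE_f = ½(1.242)(167.8)² = 17480 J.
Fraction dissipated = (KE_i − KE_f)/KE_i = 0.2948.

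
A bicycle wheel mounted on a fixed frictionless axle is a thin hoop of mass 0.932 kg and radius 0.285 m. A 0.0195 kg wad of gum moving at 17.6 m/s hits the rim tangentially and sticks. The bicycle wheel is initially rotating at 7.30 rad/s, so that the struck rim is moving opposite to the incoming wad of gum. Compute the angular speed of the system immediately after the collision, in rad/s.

About the axle the impulsive forces during the collision are internal, so angular momentum about that axis is conserved.
I_p = (0.932)(0.285)² = 0.07570 kg·m². Taking the sense of the wad of gum's angular momentum as positive, L_{wad} = m v R = (0.0195)(17.6)(0.285) = 0.09781 kg·m²/s.
L_i = −I_p ω_p + m v R = −(0.07570)(7.30) + 0.09781 = -0.4548 kg·m²/s.
After sticking, I_f = I_p + m R² = 0.07570 + (0.0195)(0.285)² = 0.07729 kg·m².
ω_f = L_i / I_f = -0.4548 / 0.07729 = -5.885 rad/s.

|ω_f| ≈ 5.88 rad/s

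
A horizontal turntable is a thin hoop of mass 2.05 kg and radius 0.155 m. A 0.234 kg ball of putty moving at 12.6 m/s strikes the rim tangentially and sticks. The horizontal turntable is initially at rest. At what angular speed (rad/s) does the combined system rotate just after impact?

The axle reaction passes through the axle and exerts no torque about it; angular momentum about the axle is conserved through the impact.
I_p = (2.05)(0.155)² = 0.04925 kg·m². Taking the sense of the ball of putty's angular momentum as positive, L_{ball} = m v R = (0.234)(12.6)(0.155) = 0.4570 kg·m²/s.
L_i = 0 + 0.4570 = 0.4570 kg·m²/s.
After sticking, I_f = I_p + m R² = 0.04925 + (0.234)(0.155)² = 0.05487 kg·m².
ω_f = L_i / I_f = 0.4570 / 0.05487 = 8.328 rad/s.

|ω_f| ≈ 8.33 rad/s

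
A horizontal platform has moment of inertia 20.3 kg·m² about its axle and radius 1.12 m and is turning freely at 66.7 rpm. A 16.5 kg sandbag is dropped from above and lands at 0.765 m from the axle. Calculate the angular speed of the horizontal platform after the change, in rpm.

ω_f ≈ 45.2 rpm

The added mass arrives with no angular momentum about the axle, and any external torque about the axle is negligible, so the system's angular momentum is conserved.
Added inertia Σmr² = (16.5)(0.765)² = 9.656 kg·m²; I_f = 20.30 + 9.656 = 29.96 kg·m².
ω_f = I_p ω_i / I_f = (20.30)(66.7) / 29.96 = 45.20 rpm.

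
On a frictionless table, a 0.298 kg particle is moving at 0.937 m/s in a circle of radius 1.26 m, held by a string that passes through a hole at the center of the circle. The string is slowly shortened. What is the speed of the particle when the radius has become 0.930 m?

Central (radial) force ⇒ zero torque about the center ⇒ m v r is constant.
v₂ = v₁ r₁ / r₂ = (0.937)(1.26) / (0.930) = 1.269 m/s.

v₂ ≈ 1.27 m/s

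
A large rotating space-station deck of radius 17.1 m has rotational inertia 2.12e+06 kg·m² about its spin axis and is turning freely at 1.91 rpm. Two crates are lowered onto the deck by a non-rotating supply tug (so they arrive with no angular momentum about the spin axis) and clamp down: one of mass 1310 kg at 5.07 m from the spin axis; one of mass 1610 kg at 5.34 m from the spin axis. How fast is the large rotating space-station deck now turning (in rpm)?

ω_f ≈ 1.84 rpm

No external torque acts about the spin axis; L_before = L_after.
Added inertia Σmr² = (1310)(5.07)² + (1610)(5.34)² = 79580 kg·m²; I_f = 2.120e+06 + 79580 = 2.200e+06 kg·m².
ω_f = I_p ω_i / I_f = (2.120e+06)(1.91) / 2.200e+06 = 1.841 rpm.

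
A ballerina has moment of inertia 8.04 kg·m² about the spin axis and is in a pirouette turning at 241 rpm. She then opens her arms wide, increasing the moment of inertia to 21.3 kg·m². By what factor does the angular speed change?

ω₂/ω₁ ≈ 0.377

With no external torque about the axis, L is conserved: I₁ω₁ = I₂ω₂.
ω₂/ω₁ = I₁/I₂ = 8.040 / 21.30 = 0.3775.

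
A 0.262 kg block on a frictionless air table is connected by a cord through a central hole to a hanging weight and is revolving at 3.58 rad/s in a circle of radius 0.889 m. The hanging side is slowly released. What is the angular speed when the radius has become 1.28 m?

No torque about the axis ⇒ m r₁² ω₁ = m r₂² ω₂.
ω₂ = ω₁ (r₁/r₂)² = (3.58)(0.889/1.28)² = 1.727 rad/s.

ω₂ ≈ 1.73 rad/s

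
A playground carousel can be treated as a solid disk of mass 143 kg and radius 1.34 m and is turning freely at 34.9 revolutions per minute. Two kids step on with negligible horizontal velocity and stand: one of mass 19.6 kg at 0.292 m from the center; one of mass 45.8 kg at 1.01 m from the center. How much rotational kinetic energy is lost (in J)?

energy lost ≈ 235 J

The added mass arrives with no angular momentum about the center, and any external torque about the center is negligible, so the system's angular momentum is conserved.
I_p = ½(143)(1.34)² = 128.4 kg·m².
Added inertia Σmr² = (19.6)(0.292)² + (45.8)(1.01)² = 48.39 kg·m²; I_f = 128.4 + 48.39 = 176.8 kg·m².
ω_f = I_p ω_i / I_f = (128.4)(34.9) / 176.8 = 25.35 rpm.
KE_i = ½(128.4)(3.655 rad/s)² = 857.4 J; KE_f = ½(176.8)(2.654)² = 622.7 J.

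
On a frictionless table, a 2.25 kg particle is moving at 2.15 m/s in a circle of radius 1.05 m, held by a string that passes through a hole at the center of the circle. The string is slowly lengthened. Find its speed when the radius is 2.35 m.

The only horizontal force on the mass is along the cord (radial), so it exerts no torque about the hole and angular momentum m v r is conserved.
v₂ = v₁ r₁ / r₂ = (2.15)(1.05) / (2.35) = 0.9606 m/s.

v₂ ≈ 0.961 m/s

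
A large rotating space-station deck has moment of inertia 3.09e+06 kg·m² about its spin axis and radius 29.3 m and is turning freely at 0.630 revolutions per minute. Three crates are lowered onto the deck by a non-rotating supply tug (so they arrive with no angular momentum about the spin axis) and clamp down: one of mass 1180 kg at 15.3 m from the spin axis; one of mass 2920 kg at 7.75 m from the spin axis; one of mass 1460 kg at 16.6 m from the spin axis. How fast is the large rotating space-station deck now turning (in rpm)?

The added mass arrives with no angular momentum about the spin axis, and any external torque about the spin axis is negligible, so the system's angular momentum is conserved.
Added inertia Σmr² = (1180)(15.3)² + (2920)(7.75)² + (1460)(16.6)² = 8.539e+05 kg·m²; I_f = 3.090e+06 + 8.539e+05 = 3.944e+06 kg·m².
ω_f = I_p ω_i / I_f = (3.090e+06)(0.630) / 3.944e+06 = 0.4936 rpm.

ω_f ≈ 0.494 rpm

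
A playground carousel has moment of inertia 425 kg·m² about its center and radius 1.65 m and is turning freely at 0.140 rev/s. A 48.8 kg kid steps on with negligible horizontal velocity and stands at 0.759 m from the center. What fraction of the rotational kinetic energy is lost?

fraction ≈ 0.0620

The added mass arrives with no angular momentum about the center, and any external torque about the center is negligible, so the system's angular momentum is conserved.
Added inertia Σmr² = (48.8)(0.759)² = 28.11 kg·m²; I_f = 425.0 + 28.11 = 453.1 kg·m².
ω_f = I_p ω_i / I_f = (425.0)(0.140) / 453.1 = 0.1313 rev/s.
KE_i = ½(425.0)(0.8796 rad/s)² = 164.4 J; KE_f = ½(453.1)(0.8251)² = 154.2 J.
Fraction lost = 0.06204.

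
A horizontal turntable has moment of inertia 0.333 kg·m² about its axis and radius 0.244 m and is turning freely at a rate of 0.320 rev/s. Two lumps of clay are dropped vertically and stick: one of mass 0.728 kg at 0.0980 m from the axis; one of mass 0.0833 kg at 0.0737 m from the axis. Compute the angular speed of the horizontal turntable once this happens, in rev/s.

No external torque acts about the axis; L_before = L_after.
Added inertia Σmr² = (0.728)(0.0980)² + (0.0833)(0.0737)² = 0.007444 kg·m²; I_f = 0.3330 + 0.007444 = 0.3404 kg·m².
ω_f = I_p ω_i / I_f = (0.3330)(0.320) / 0.3404 = 0.3130 rev/s.

ω_f ≈ 0.313 rev/s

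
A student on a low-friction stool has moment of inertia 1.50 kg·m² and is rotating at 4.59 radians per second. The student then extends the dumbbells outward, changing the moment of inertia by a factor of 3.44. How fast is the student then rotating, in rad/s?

ω₂ ≈ 1.33 rad/s

No external torque acts about the spin axis, so angular momentum is conserved.
I₂ = 3.44 × 1.50 = 5.160 kg·m².
ω₂ = I₁ω₁ / I₂ = (1.500)(4.59 rad/s) / (5.160) = 1.334 rad/s.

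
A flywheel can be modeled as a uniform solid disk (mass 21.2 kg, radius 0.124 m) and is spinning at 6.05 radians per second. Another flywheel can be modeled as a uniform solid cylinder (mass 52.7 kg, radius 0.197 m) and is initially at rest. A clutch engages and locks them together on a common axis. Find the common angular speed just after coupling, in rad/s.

|ω_f| ≈ 0.832 rad/s

The coupling torques are internal; angular momentum about the shared axis is conserved.
Moments of inertia: I_A = ½(21.2)(0.124)² = 0.1630 kg·m²; I_B = ½(52.7)(0.197)² = 1.023 kg·m².
Taking A's sense as positive: L = (0.1630)(6.05) = 0.9861 kg·m²·rad/s.
Combined I = 0.1630 + 1.023 = 1.186 kg·m².
ω_f = L / I = 0.9861 / 1.186 = 0.8317 rad/s.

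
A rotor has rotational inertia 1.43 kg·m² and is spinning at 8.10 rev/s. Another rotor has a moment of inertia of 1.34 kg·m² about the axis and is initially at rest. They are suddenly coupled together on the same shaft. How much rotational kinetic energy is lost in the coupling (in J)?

ΔKE lost ≈ 896 J

No external torque acts about the common axis, so total angular momentum is conserved.
Taking A's sense as positive: L = (1.430)(8.10) = 11.58 kg·m²·rev/s.
Combined I = 1.430 + 1.340 = 2.770 kg·m².
ω_f = L / I = 11.58 / 2.770 = 4.182 rev/s.
KE_i = ½ΣIω² = 1852 J; KE_f = ½(2.770)(26.27)² = 956.1 J.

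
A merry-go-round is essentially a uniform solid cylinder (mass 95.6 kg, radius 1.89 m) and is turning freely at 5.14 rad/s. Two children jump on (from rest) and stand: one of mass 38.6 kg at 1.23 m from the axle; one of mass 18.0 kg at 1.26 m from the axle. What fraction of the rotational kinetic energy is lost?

fraction ≈ 0.337

The added mass arrives with no angular momentum about the axle, and any external torque about the axle is negligible, so the system's angular momentum is conserved.
I_p = ½(95.6)(1.89)² = 170.7 kg·m².
Added inertia Σmr² = (38.6)(1.23)² + (18.0)(1.26)² = 86.97 kg·m²; I_f = 170.7 + 86.97 = 257.7 kg·m².
ω_f = I_p ω_i / I_f = (170.7)(5.14) / 257.7 = 3.405 rad/s.
KE_i = ½(170.7)(5.140 rad/s)² = 2256 J; KE_f = ½(257.7)(3.405)² = 1494 J.
Fraction lost = 0.3375.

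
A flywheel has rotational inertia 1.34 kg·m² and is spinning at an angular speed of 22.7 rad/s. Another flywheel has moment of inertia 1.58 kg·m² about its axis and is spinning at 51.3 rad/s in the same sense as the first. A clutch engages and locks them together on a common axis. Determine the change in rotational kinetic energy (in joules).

The coupling torques are internal; angular momentum about the shared axis is conserved.
Taking A's sense as positive: L = (1.340)(22.7) + (1.580)(51.3) = 111.5 kg·m²·rad/s.
Combined I = 1.340 + 1.580 = 2.920 kg·m².
ω_f = L / I = 111.5 / 2.920 = 38.18 rad/s.
KE_i = ½ΣIω² = 2424 J; KE_f = ½(2.920)(38.18)² = 2128 J.

ΔKE ≈ -297 J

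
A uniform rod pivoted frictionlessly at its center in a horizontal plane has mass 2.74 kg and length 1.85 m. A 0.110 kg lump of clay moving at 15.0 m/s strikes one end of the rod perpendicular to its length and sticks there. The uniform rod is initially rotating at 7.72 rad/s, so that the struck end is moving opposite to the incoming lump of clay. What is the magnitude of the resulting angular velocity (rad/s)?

|ω_f| ≈ 5.15 rad/s

About the pivot the impulsive forces during the collision are internal, so angular momentum about that axis is conserved.
I_p = (1/12)(2.74)(1.85)² = 0.7815 kg·m². Taking the sense of the lump of clay's angular momentum as positive, L_{lump} = m v R = (0.110)(15.0)(1.85/2) = 1.526 kg·m²/s.
L_i = −I_p ω_p + m v R = −(0.7815)(7.72) + 1.526 = -4.507 kg·m²/s.
After sticking, I_f = I_p + m R² = 0.7815 + (0.110)(1.85/2)² = 0.8756 kg·m².
ω_f = L_i / I_f = -4.507 / 0.8756 = -5.147 rad/s.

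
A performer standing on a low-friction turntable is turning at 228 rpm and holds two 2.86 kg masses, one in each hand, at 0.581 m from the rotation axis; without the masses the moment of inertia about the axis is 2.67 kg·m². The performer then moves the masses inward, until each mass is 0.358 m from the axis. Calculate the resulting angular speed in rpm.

ω₂ ≈ 308 rpm

Angular momentum about the spin axis is conserved since the torque about it is zero.
I₁ = 2.67 + 2(2.86)(0.581)² = 4.601 kg·m²; I₂ = 2.67 + 2(2.86)(0.358)² = 3.403 kg·m².
ω₂ = I₁ω₁ / I₂ = (4.601)(228 rpm) / (3.403) = 308.2 rpm.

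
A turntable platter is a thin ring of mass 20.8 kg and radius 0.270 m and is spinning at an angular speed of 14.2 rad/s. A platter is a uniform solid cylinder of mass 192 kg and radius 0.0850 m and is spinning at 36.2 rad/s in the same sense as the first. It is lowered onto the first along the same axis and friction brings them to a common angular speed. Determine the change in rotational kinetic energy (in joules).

The coupling torques are internal; angular momentum about the shared axis is conserved.
Moments of inertia: I_A = (20.8)(0.270)² = 1.516 kg·m²; I_B = ½(192)(0.0850)² = 0.6936 kg·m².
Taking A's sense as positive: L = (1.516)(14.2) + (0.6936)(36.2) = 46.64 kg·m²·rad/s.
Combined I = 1.516 + 0.6936 = 2.210 kg·m².
ω_f = L / I = 46.64 / 2.210 = 21.10 rad/s.
KE_i = ½ΣIω² = 607.3 J; KE_f = ½(2.210)(21.10)² = 492.2 J.

ΔKE ≈ -115 J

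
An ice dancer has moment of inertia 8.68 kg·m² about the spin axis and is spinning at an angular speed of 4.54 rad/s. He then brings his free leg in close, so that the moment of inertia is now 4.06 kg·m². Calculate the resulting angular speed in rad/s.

No external torque acts about the spin axis, so angular momentum is conserved.
ω₂ = I₁ω₁ / I₂ = (8.680)(4.54 rad/s) / (4.060) = 9.706 rad/s.

ω₂ ≈ 9.71 rad/s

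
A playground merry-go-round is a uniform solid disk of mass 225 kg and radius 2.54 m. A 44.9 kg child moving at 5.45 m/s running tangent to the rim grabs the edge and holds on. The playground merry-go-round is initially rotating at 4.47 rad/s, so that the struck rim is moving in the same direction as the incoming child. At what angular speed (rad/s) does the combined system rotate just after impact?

|ω_f| ≈ 3.81 rad/s

The axle reaction passes through the axle and exerts no torque about it; angular momentum about the axle is conserved through the impact.
I_p = ½(225)(2.54)² = 725.8 kg·m². Taking the sense of the child's angular momentum as positive, L_{child} = m v R = (44.9)(5.45)(2.54) = 621.6 kg·m²/s.
L_i = +I_p ω_p + m v R = +(725.8)(4.47) + 621.6 = 3866 kg·m²/s.
After sticking, I_f = I_p + m R² = 725.8 + (44.9)(2.54)² = 1015 kg·m².
ω_f = L_i / I_f = 3866 / 1015 = 3.807 rad/s.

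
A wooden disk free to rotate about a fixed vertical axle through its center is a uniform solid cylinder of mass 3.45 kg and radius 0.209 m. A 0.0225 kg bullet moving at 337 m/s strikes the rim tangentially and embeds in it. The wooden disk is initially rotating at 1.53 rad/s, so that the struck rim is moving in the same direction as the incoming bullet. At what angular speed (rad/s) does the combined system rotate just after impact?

|ω_f| ≈ 22.3 rad/s

The axle reaction passes through the axle and exerts no torque about it; angular momentum about the axle is conserved through the impact.
I_p = ½(3.45)(0.209)² = 0.07535 kg·m². Taking the sense of the bullet's angular momentum as positive, L_{bullet} = m v R = (0.0225)(337)(0.209) = 1.585 kg·m²/s.
L_i = +I_p ω_p + m v R = +(0.07535)(1.53) + 1.585 = 1.700 kg·m²/s.
After sticking, I_f = I_p + m R² = 0.07535 + (0.0225)(0.209)² = 0.07633 kg·m².
ω_f = L_i / I_f = 1.700 / 0.07633 = 22.27 rad/s.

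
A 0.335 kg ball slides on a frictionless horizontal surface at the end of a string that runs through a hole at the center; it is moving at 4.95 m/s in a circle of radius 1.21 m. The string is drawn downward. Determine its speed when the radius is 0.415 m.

v₂ ≈ 14.4 m/s

The only horizontal force on the mass is along the cord (radial), so it exerts no torque about the hole and angular momentum m v r is conserved.
v₂ = v₁ r₁ / r₂ = (4.95)(1.21) / (0.415) = 14.43 m/s.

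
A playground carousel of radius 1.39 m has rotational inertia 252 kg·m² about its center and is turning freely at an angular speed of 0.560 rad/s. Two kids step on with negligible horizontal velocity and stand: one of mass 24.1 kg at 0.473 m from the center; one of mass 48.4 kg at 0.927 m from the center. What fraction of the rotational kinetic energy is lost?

fraction ≈ 0.157

The added mass arrives with no angular momentum about the center, and any external torque about the center is negligible, so the system's angular momentum is conserved.
Added inertia Σmr² = (24.1)(0.473)² + (48.4)(0.927)² = 46.98 kg·m²; I_f = 252.0 + 46.98 = 299.0 kg·m².
ω_f = I_p ω_i / I_f = (252.0)(0.560) / 299.0 = 0.4720 rad/s.
KE_i = ½(252.0)(0.5600 rad/s)² = 39.51 J; KE_f = ½(299.0)(0.4720)² = 33.30 J.
Fraction lost = 0.1571.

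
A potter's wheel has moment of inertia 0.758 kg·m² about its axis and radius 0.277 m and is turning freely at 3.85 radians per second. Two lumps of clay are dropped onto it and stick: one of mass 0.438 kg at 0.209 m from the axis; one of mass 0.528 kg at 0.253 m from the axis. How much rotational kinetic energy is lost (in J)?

The added mass arrives with no angular momentum about the axis, and any external torque about the axis is negligible, so the system's angular momentum is conserved.
Added inertia Σmr² = (0.438)(0.209)² + (0.528)(0.253)² = 0.05293 kg·m²; I_f = 0.7580 + 0.05293 = 0.8109 kg·m².
ω_f = I_p ω_i / I_f = (0.7580)(3.85) / 0.8109 = 3.599 rad/s.
KE_i = ½(0.7580)(3.850 rad/s)² = 5.618 J; KE_f = ½(0.8109)(3.599)² = 5.251 J.

energy lost ≈ 0.367 J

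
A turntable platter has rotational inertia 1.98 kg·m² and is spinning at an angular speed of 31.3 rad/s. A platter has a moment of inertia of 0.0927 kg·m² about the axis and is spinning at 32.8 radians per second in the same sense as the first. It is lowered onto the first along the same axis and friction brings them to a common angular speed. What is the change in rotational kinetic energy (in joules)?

No external torque acts about the common axis, so total angular momentum is conserved.
Taking A's sense as positive: L = (1.980)(31.3) + (0.09270)(32.8) = 65.01 kg·m²·rad/s.
Combined I = 1.980 + 0.09270 = 2.073 kg·m².
ω_f = L / I = 65.01 / 2.073 = 31.37 rad/s.
KE_i = ½ΣIω² = 1020 J; KE_f = ½(2.073)(31.37)² = 1020 J.

ΔKE ≈ -0.0996 J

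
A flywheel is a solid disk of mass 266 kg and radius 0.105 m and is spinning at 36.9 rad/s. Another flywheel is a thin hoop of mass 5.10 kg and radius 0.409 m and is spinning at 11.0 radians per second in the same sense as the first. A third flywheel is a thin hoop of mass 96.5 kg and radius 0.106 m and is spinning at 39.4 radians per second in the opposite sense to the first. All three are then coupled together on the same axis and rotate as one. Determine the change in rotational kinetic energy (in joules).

ΔKE ≈ -1830 J

The coupling torques are internal; angular momentum about the shared axis is conserved.
Moments of inertia: I_A = ½(266)(0.105)² = 1.466 kg·m²; I_B = (5.10)(0.409)² = 0.8531 kg·m²; I_C = (96.5)(0.106)² = 1.084 kg·m².
Taking A's sense as positive: L = (1.466)(36.9) + (0.8531)(11.0) − (1.084)(39.4) = 20.77 kg·m²·rad/s.
Combined I = 1.466 + 0.8531 + 1.084 = 3.404 kg·m².
ω_f = L / I = 20.77 / 3.404 = 6.103 rad/s.
KE_i = ½ΣIω² = 1891 J; KE_f = ½(3.404)(6.103)² = 63.38 J.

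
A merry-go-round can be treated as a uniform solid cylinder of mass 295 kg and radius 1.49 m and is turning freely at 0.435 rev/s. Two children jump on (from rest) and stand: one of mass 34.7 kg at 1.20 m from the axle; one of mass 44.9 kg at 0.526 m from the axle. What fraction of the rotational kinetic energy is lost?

fraction ≈ 0.160

The added mass arrives with no angular momentum about the axle, and any external torque about the axle is negligible, so the system's angular momentum is conserved.
I_p = ½(295)(1.49)² = 327.5 kg·m².
Added inertia Σmr² = (34.7)(1.20)² + (44.9)(0.526)² = 62.39 kg·m²; I_f = 327.5 + 62.39 = 389.9 kg·m².
ω_f = I_p ω_i / I_f = (327.5)(0.435) / 389.9 = 0.3654 rev/s.
KE_i = ½(327.5)(2.733 rad/s)² = 1223 J; KE_f = ½(389.9)(2.296)² = 1027 J.
Fraction lost = 0.1600.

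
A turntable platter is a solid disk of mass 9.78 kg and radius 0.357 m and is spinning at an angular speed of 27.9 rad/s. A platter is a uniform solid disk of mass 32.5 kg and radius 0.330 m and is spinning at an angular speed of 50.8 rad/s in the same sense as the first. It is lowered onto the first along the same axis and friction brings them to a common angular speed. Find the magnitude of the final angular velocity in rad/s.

|ω_f| ≈ 44.8 rad/s

No external torque acts about the common axis, so total angular momentum is conserved.
Moments of inertia: I_A = ½(9.78)(0.357)² = 0.6232 kg·m²; I_B = ½(32.5)(0.330)² = 1.770 kg·m².
Taking A's sense as positive: L = (0.6232)(27.9) + (1.770)(50.8) = 107.3 kg·m²·rad/s.
Combined I = 0.6232 + 1.770 = 2.393 kg·m².
ω_f = L / I = 107.3 / 2.393 = 44.84 rad/s.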